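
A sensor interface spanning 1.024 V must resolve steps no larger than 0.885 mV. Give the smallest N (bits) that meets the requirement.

Number of steps required ≥ 1.024 V / 0.885 mV = 1157.06.
Need 2^N ≥ 1157.06; 2^10 = 1024, 2^11 = 2048.
Minimum N = 11.

11 bits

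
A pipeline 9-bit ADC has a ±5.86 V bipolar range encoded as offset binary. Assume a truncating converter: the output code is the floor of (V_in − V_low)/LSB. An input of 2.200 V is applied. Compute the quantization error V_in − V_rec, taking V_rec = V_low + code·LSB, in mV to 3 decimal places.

Step size: 11.72 V ÷ 2^9 = 22.891 mV.
Scaled input = 352.1092 LSBs, so code = 352.
V_rec = (−5.86) + 352·0.0228906 = 2.1975 V.
Difference: 0.0025 V → 2.500 mV.

2.500 mV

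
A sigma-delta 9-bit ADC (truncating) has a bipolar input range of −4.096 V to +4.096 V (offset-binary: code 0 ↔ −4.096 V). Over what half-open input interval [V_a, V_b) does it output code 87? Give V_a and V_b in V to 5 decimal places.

[-2.70400 V, -2.68800 V)

LSB = 8.192/2^9 = 16.000 mV.
V_a = V_low + 87·LSB = -2.704 V; V_b = V_low + 88·LSB = -2.688 V.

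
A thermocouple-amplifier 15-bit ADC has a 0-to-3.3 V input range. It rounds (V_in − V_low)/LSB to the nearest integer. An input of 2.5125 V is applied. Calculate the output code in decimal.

code 24948

Full-scale span = 3.3 V; LSB = 3.3/2^15 = 100.71 µV.
(V_in − V_low)/LSB = (2.5125 − 0) / 0.000100708 = 24948.364.
round(24948.364) = 24948.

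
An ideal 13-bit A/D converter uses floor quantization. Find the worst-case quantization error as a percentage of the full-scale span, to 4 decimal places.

Truncating → worst-case error = 1 LSB = V_FS/2^13, so 100/8192 = 0.012207 % of full scale.

0.0122 %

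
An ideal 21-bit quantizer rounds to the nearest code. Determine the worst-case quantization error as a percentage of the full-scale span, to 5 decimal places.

Rounding → worst-case error = ½ LSB = V_FS/2^22, so 100/4194304 = 2.38419e-05 % of full scale.

0.00002 %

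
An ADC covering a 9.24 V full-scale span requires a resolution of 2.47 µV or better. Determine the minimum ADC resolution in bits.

Number of steps required ≥ 9.24 V / 2.47 µV = 3740890.69.
Need 2^N ≥ 3740890.69; 2^21 = 2097152, 2^22 = 4194304.
Minimum N = 22.

22 bits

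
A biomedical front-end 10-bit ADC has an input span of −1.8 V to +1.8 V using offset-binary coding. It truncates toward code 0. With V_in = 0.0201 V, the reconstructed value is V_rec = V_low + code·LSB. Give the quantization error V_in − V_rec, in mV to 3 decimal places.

2.522 mV

Step size: 3.6 V ÷ 2^10 = 3.516 mV.
(0.0201 − (−1.8))/0.00351563 = 517.7173; ⌊·⌋ gives code 517.
V_rec = (−1.8) + 517·0.00351563 = 0.017578125 V.
V_in − V_rec = 0.00252187 V = 2.522 mV.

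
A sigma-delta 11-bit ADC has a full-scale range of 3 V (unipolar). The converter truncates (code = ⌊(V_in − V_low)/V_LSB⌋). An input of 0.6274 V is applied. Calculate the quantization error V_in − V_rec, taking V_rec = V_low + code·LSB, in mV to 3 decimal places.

0.447 mV

LSB = 3/2^11 = 1.465 mV.
Scaled input = 428.3051 LSBs, so code = 428.
V_rec = 0 + 428·0.00146484 = 0.62695312 V.
V_in − V_rec = 0.000446875 V = 0.447 mV.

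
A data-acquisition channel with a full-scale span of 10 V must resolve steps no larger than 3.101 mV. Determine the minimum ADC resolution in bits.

Number of steps required ≥ 10 V / 3.101 mV = 3224.77.
Need 2^N ≥ 3224.77; 2^11 = 2048, 2^12 = 4096.
Minimum N = 12.

12 bits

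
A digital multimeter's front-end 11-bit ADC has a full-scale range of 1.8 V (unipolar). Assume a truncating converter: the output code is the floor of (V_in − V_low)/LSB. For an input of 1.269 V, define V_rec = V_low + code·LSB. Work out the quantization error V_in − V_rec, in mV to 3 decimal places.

LSB = 1.8/2^11 = 0.879 mV.
Scaled input = 1443.8400 LSBs, so code = 1443.
Code 1443 maps back to 0 + 1443×0.000878906 V = 1.2682617 V.
V_in − V_rec = 0.000738281 V = 0.738 mV.

0.738 mV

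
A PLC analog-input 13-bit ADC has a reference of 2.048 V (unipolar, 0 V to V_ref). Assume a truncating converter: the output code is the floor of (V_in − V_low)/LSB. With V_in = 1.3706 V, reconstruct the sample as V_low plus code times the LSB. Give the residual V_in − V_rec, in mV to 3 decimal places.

LSB = 2.048/2^13 = 250.00 µV.
Scaled input = 5482.4000 LSBs, so code = 5482.
Code 5482 maps back to 0 + 5482×0.00025 V = 1.3705 V.
Error = 1.3706 − 1.3705 = 0.0001 V = 0.100 mV.

0.100 mV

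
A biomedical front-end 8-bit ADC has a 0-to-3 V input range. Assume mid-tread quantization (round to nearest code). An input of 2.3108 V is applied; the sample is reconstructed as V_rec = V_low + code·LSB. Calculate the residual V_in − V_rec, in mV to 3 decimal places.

2.206 mV

LSB = 3/2^8 = 11.719 mV.
(V_in − V_low)/LSB = (2.3108 − 0)/0.0117188 = 197.1883 → code 197 (round).
Code 197 maps back to 0 + 197×0.0117188 V = 2.3085938 V.
Error = 2.3108 − 2.3085938 = 0.00220625 V = 2.206 mV.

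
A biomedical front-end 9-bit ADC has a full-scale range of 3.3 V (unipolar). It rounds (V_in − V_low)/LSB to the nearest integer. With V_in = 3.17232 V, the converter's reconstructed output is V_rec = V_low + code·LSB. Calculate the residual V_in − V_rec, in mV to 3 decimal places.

1.226 mV

Step size: 3.3 V ÷ 2^9 = 6.445 mV.
Scaled input = 492.1903 LSBs, so code = 492.
V_rec = 0 + 492·0.00644531 = 3.1710937 V.
Error = 3.17232 − 3.1710937 = 0.00122625 V = 1.226 mV.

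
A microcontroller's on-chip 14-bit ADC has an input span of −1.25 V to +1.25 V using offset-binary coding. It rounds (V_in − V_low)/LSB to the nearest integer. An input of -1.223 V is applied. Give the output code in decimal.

code 177

Full-scale span = 2.5 V; LSB = 2.5/2^14 = 152.59 µV.
(-1.223 − (−1.25)) / 0.000152588 = 176.947 LSBs.
Round → code 177.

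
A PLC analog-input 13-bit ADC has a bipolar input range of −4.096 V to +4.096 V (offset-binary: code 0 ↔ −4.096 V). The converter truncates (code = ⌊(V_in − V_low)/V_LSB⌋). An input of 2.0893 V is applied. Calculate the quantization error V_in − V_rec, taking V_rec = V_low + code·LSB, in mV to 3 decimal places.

0.300 mV

LSB = 8.192/2^13 = 1.000 mV.
(2.0893 − (−4.096))/0.001 = 6185.3000; ⌊·⌋ gives code 6185.
Reconstructed: 2.089 V.
Error = 2.0893 − 2.089 = 0.0003 V = 0.300 mV.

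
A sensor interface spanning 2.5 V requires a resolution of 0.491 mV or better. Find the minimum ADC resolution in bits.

Number of steps required ≥ 2.5 V / 0.491 mV = 5091.65.
Need 2^N ≥ 5091.65; 2^12 = 4096, 2^13 = 8192.
Minimum N = 13.

13 bits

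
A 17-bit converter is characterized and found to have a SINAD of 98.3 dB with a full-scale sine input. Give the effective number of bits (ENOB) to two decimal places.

16.04 bits

ENOB = (SINAD − 1.76) / 6.02 = (98.3 − 1.76)/6.02 = 16.037.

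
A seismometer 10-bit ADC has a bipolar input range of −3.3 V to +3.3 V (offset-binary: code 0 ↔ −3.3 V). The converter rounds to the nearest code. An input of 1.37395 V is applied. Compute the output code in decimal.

code 725

LSB = 6.6 V / 1024 = 6.445 mV.
(V_in − V_low)/LSB = (1.37395 − (−3.3)) / 0.00644531 = 725.170.
So the output code is 725.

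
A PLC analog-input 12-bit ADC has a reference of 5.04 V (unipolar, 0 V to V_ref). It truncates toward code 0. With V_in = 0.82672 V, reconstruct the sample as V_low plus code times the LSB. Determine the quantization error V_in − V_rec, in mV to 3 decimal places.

1.075 mV

Step size: 5.04 V ÷ 2^12 = 1.230 mV.
Scaled input = 671.8740 LSBs, so code = 671.
V_rec = 0 + 671·0.00123047 = 0.82564453 V.
Difference: 0.00107547 V → 1.075 mV.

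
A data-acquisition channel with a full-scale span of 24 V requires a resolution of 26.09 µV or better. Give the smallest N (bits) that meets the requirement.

20 bits

Number of steps required ≥ 24 V / 26.09 µV = 919892.68.
Need 2^N ≥ 919892.68; 2^19 = 524288, 2^20 = 1048576.
Minimum N = 20.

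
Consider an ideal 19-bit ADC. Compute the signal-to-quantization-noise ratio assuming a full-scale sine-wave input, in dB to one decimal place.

116.1 dB

SNR ≈ 6.02·N + 1.76 dB = 6.02·19 + 1.76 = 116.14 dB.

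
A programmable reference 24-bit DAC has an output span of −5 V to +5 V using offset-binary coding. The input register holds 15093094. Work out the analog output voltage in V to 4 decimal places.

3.9962 V

LSB = 10 V / 2^24 = 0.60 µV.
V_out = (−5) + 15093094 × 5.96046e-07 V = 3.99619 V.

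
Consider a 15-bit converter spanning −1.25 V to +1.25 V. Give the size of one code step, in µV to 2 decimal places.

Full-scale span = 2.5 V.
LSB = 2.5 / 2^15 = 2.5 / 32768 = 7.62939e-05 V = 76.29 µV.

76.29 µV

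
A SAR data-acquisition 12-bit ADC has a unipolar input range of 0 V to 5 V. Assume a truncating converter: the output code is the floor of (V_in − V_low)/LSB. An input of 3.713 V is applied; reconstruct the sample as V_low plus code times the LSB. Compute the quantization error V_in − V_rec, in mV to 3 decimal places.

Step size: 5 V ÷ 2^12 = 1.221 mV.
Scaled input = 3041.6896 LSBs, so code = 3041.
Reconstructed: 3.7121582 V.
Error = 3.713 − 3.7121582 = 0.000841797 V = 0.842 mV.

0.842 mV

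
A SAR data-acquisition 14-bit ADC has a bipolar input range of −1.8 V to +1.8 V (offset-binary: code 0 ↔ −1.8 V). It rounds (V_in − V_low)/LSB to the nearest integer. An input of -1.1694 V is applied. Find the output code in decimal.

Full-scale span = 3.6 V; LSB = 3.6/2^14 = 219.73 µV.
(-1.1694 − (−1.8)) / 0.000219727 = 2869.931 LSBs.
Round → code 2870.

code 2870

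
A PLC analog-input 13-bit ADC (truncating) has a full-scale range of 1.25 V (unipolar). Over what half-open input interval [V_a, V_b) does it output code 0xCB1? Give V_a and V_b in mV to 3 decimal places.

[495.758 mV, 495.911 mV)

LSB = 1.25/2^13 = 152.59 µV.
Code 0xCB1 = 3249 decimal.
V_a = V_low + 3249·LSB = 0.495758 V; V_b = V_low + 3250·LSB = 0.495911 V.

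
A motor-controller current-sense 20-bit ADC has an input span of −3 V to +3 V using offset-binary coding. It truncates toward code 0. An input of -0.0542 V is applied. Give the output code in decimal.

code 514815

With 1048576 levels over 6 V, one step is 5.72 µV.
Input sits at 514815.863 steps above V_low.
Floor → code 514815.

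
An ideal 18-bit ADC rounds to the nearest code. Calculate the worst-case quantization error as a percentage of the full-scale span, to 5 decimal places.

0.00019 %

Rounding → worst-case error = ½ LSB = V_FS/2^19, so 100/524288 = 0.000190735 % of full scale.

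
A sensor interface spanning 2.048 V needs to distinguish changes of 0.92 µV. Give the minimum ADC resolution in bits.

22 bits

Number of steps required ≥ 2.048 V / 0.92 µV = 2226086.96.
Need 2^N ≥ 2226086.96; 2^21 = 2097152, 2^22 = 4194304.
Minimum N = 22.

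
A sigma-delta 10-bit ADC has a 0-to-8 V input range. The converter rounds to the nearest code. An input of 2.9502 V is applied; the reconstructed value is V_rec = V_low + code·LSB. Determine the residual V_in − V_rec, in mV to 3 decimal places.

Step size: 8 V ÷ 2^10 = 7.812 mV.
(V_in − V_low)/LSB = (2.9502 − 0)/0.0078125 = 377.6256 → code 378 (round).
Code 378 maps back to 0 + 378×0.0078125 V = 2.953125 V.
Difference: -0.002925 V → -2.925 mV.

-2.925 mV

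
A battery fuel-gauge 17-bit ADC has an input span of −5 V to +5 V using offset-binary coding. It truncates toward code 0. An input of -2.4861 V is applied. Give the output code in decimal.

With 131072 levels over 10 V, one step is 76.29 µV.
Input sits at 32950.190 steps above V_low.
⌊·⌋(32950.190) = 32950.

code 32950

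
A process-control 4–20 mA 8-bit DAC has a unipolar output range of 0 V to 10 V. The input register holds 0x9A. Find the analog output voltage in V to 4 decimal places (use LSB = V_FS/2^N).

6.0156 V

LSB = 10 V / 2^8 = 39.062 mV.
Code 0x9A = 154 decimal.
V_out = 0 + 154 × 0.0390625 V = 6.01562 V.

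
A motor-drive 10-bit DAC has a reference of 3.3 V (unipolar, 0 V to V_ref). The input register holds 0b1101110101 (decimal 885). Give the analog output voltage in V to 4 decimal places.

2.8521 V

LSB = 3.3 V / 2^10 = 3.223 mV.
Code 0b1101110101 = 885 decimal.
V_out = 0 + 885 × 0.00322266 V = 2.85205 V.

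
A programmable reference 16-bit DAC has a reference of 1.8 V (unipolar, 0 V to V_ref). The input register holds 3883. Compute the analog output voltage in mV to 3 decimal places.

LSB = 1.8 V / 2^16 = 27.47 µV.
V_out = 0 + 3883 × 2.74658e-05 V = 0.10665 V.
= 106.650 mV.

106.650 mV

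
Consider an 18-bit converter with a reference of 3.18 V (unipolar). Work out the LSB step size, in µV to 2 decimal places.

Full-scale span = 3.18 V.
LSB = 3.18 / 2^18 = 3.18 / 262144 = 1.21307e-05 V = 12.13 µV.

12.13 µV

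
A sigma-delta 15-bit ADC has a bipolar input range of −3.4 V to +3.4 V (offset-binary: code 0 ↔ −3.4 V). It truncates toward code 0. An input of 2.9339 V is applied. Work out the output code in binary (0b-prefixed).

LSB = 6.8 V / 32768 = 207.52 µV.
(2.9339 − (−3.4)) / 0.00020752 = 30521.946 LSBs.
Floor → code 30521.
In binary (0b-prefixed): 0b111011100111001.

code 0b111011100111001 (decimal 30521)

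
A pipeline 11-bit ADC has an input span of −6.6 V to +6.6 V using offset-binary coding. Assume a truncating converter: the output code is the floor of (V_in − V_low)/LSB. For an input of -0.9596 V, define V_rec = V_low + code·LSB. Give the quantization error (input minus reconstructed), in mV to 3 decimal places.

One LSB is 13.2 V / 2048 = 6.445 mV.
(V_in − V_low)/LSB = (-0.9596 − (−6.6))/0.00644531 = 875.1166 → code 875 (floor).
V_rec = (−6.6) + 875·0.00644531 = -0.96035156 V.
Error = -0.9596 − (−0.96035156) = 0.000751562 V = 0.752 mV.

0.752 mV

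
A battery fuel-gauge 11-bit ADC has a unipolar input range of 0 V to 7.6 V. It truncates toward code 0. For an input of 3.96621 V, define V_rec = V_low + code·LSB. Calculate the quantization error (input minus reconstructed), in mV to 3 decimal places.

Step size: 7.6 V ÷ 2^11 = 3.711 mV.
Scaled input = 1068.7892 LSBs, so code = 1068.
Code 1068 maps back to 0 + 1068×0.00371094 V = 3.9632813 V.
V_in − V_rec = 0.00292875 V = 2.929 mV.

2.929 mV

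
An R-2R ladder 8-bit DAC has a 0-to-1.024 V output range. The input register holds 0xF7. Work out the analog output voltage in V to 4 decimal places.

LSB = 1.024 V / 2^8 = 4.000 mV.
Code 0xF7 = 247 decimal.
V_out = 0 + 247 × 0.004 V = 0.988 V.

0.9880 V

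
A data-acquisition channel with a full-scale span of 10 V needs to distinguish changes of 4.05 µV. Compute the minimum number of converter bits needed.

Number of steps required ≥ 10 V / 4.05 µV = 2469135.80.
Need 2^N ≥ 2469135.80; 2^21 = 2097152, 2^22 = 4194304.
Minimum N = 22.

22 bits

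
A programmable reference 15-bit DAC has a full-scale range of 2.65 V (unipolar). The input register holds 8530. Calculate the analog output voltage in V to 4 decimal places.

LSB = 2.65 V / 2^15 = 80.87 µV.
V_out = 0 + 8530 × 8.08716e-05 V = 0.689835 V.

0.6898 V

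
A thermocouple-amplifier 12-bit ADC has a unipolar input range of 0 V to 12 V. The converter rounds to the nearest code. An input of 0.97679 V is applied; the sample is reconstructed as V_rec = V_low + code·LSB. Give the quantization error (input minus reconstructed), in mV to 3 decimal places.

1.204 mV

One LSB is 12 V / 4096 = 2.930 mV.
(V_in − V_low)/LSB = (0.97679 − 0)/0.00292969 = 333.4110 → code 333 (round).
Reconstructed: 0.97558594 V.
Difference: 0.00120406 V → 1.204 mV.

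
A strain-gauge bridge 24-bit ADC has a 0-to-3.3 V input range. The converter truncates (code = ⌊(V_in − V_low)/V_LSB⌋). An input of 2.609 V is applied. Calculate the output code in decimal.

With 16777216 levels over 3.3 V, one step is 0.20 µV.
(V_in − V_low)/LSB = (2.609 − 0) / 1.96695e-07 = 13264168.650.
So the output code is 13264168.

code 13264168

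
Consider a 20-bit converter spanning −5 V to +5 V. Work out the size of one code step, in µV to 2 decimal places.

9.54 µV

Full-scale span = 10 V.
LSB = 10 / 2^20 = 10 / 1048576 = 9.53674e-06 V = 9.54 µV.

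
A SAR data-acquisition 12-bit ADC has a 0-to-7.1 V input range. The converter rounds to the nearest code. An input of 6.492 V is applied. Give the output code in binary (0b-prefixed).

LSB = 7.1 V / 4096 = 1.733 mV.
(V_in − V_low)/LSB = (6.492 − 0) / 0.0017334 = 3745.244.
So the output code is 3745.
In binary (0b-prefixed): 0b111010100001.

code 0b111010100001 (decimal 3745)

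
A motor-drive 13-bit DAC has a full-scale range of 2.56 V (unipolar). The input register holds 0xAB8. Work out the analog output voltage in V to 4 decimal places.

LSB = 2.56 V / 2^13 = 312.50 µV.
Code 0xAB8 = 2744 decimal.
V_out = 0 + 2744 × 0.0003125 V = 0.8575 V.

0.8575 V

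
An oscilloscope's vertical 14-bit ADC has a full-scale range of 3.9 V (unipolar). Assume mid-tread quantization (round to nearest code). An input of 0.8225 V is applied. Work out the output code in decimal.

With 16384 levels over 3.9 V, one step is 238.04 µV.
Input sits at 3455.344 steps above V_low.
Round → code 3455.

code 3455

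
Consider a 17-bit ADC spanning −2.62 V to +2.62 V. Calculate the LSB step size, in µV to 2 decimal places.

39.98 µV

Full-scale span = 5.24 V.
LSB = 5.24 / 2^17 = 5.24 / 131072 = 3.9978e-05 V = 39.98 µV.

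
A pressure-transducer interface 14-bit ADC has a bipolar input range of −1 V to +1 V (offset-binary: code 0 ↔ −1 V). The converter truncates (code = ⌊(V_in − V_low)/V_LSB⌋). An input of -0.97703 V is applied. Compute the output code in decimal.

LSB = 2 V / 16384 = 122.07 µV.
(-0.97703 − (−1)) / 0.00012207 = 188.170 LSBs.
So the output code is 188.

code 188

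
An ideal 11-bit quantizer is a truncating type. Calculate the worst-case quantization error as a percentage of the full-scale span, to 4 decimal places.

0.0488 %

Truncating → worst-case error = 1 LSB = V_FS/2^11, so 100/2048 = 0.0488281 % of full scale.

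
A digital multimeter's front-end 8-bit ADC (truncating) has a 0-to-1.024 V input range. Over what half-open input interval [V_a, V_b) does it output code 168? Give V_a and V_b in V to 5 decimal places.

LSB = 1.024/2^8 = 4.000 mV.
V_a = V_low + 168·LSB = 0.672 V; V_b = V_low + 169·LSB = 0.676 V.

[0.67200 V, 0.67600 V)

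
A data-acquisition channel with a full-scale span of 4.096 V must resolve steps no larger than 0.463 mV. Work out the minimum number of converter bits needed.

Number of steps required ≥ 4.096 V / 0.463 mV = 8846.65.
Need 2^N ≥ 8846.65; 2^13 = 8192, 2^14 = 16384.
Minimum N = 14.

14 bits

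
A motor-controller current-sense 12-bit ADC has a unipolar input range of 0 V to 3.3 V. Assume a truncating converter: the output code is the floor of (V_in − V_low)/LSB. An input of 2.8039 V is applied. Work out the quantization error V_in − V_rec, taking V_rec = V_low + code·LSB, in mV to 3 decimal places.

Step size: 3.3 V ÷ 2^12 = 0.806 mV.
Scaled input = 3480.2347 LSBs, so code = 3480.
Reconstructed: 2.8037109 V.
Error = 2.8039 − 2.8037109 = 0.000189062 V = 0.189 mV.

0.189 mV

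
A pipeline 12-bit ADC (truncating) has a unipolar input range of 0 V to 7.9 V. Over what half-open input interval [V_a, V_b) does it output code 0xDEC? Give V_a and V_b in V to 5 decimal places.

LSB = 7.9/2^12 = 1.929 mV.
Code 0xDEC = 3564 decimal.
V_a = V_low + 3564·LSB = 6.87393 V; V_b = V_low + 3565·LSB = 6.87585 V.

[6.87393 V, 6.87585 V)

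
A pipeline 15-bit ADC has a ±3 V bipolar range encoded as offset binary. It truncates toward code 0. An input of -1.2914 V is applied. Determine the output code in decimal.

LSB = 6 V / 32768 = 183.11 µV.
(-1.2914 − (−3)) / 0.000183105 = 9331.234 LSBs.
⌊·⌋(9331.234) = 9331.

code 9331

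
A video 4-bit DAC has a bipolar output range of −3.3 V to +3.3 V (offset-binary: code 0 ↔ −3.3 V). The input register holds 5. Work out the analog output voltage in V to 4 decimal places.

-1.2375 V

LSB = 6.6 V / 2^4 = 412.500 mV.
V_out = (−3.3) + 5 × 0.4125 V = -1.2375 V.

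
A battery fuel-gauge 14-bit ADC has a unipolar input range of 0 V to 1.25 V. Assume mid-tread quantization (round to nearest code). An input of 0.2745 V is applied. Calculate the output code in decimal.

LSB = 1.25 V / 16384 = 76.29 µV.
Input sits at 3597.926 steps above V_low.
round(3597.926) = 3598.

code 3598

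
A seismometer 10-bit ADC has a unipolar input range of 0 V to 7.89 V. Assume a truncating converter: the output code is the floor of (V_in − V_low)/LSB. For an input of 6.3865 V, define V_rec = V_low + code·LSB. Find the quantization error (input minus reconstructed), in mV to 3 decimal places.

LSB = 7.89/2^10 = 7.705 mV.
Scaled input = 828.8689 LSBs, so code = 828.
Code 828 maps back to 0 + 828×0.00770508 V = 6.3798047 V.
V_in − V_rec = 0.00669531 V = 6.695 mV.

6.695 mV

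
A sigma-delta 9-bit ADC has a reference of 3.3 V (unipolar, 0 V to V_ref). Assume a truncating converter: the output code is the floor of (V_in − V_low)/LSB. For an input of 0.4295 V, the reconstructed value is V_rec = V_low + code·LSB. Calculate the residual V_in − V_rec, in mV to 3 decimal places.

4.109 mV

LSB = 3.3/2^9 = 6.445 mV.
(V_in − V_low)/LSB = (0.4295 − 0)/0.00644531 = 66.6376 → code 66 (floor).
Code 66 maps back to 0 + 66×0.00644531 V = 0.42539063 V.
Difference: 0.00410938 V → 4.109 mV.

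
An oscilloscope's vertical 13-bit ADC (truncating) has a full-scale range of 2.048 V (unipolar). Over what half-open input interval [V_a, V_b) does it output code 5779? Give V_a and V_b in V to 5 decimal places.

LSB = 2.048/2^13 = 250.00 µV.
V_a = V_low + 5779·LSB = 1.44475 V; V_b = V_low + 5780·LSB = 1.445 V.

[1.44475 V, 1.44500 V)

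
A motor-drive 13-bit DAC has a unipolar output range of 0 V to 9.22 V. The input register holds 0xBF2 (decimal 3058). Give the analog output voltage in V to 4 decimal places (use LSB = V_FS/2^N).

LSB = 9.22 V / 2^13 = 1.125 mV.
Code 0xBF2 = 3058 decimal.
V_out = 0 + 3058 × 0.00112549 V = 3.44174 V.

3.4417 V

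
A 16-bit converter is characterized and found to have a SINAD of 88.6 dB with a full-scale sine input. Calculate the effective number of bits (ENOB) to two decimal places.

ENOB = (SINAD − 1.76) / 6.02 = (88.6 − 1.76)/6.02 = 14.425.

14.43 bits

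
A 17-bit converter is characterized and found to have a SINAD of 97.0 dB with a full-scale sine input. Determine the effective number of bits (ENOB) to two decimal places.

ENOB = (SINAD − 1.76) / 6.02 = (97.0 − 1.76)/6.02 = 15.821.

15.82 bits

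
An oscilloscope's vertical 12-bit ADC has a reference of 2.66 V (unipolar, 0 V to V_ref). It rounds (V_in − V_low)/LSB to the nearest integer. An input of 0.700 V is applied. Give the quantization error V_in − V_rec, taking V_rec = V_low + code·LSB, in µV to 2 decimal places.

-68.36 µV

One LSB is 2.66 V / 4096 = 0.649 mV.
(0.700 − 0)/0.000649414 = 1077.8947; round gives code 1078.
V_rec = 0 + 1078·0.000649414 = 0.70006836 V.
Difference: -6.83594e-05 V → -68.36 µV.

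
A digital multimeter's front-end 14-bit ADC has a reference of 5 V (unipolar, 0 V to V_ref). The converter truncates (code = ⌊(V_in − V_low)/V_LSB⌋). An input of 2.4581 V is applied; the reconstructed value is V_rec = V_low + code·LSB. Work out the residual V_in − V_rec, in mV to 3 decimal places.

0.214 mV

Step size: 5 V ÷ 2^14 = 305.18 µV.
Scaled input = 8054.7021 LSBs, so code = 8054.
V_rec = 0 + 8054·0.000305176 = 2.4578857 V.
Difference: 0.000214258 V → 0.214 mV.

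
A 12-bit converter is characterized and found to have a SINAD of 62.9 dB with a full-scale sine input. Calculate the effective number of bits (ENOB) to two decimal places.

ENOB = (SINAD − 1.76) / 6.02 = (62.9 − 1.76)/6.02 = 10.156.

10.16 bits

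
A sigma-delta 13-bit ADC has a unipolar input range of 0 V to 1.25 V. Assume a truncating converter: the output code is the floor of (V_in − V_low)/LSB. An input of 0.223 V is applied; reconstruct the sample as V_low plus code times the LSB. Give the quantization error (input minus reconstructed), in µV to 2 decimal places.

One LSB is 1.25 V / 8192 = 152.59 µV.
Scaled input = 1461.4528 LSBs, so code = 1461.
Reconstructed: 0.22293091 V.
Error = 0.223 − 0.22293091 = 6.90918e-05 V = 69.09 µV.

69.09 µV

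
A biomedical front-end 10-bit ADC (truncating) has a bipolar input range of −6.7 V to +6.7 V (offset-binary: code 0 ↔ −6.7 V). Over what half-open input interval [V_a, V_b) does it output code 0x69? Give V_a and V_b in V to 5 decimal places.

[-5.32598 V, -5.31289 V)

LSB = 13.4/2^10 = 13.086 mV.
Code 0x69 = 105 decimal.
V_a = V_low + 105·LSB = -5.32598 V; V_b = V_low + 106·LSB = -5.31289 V.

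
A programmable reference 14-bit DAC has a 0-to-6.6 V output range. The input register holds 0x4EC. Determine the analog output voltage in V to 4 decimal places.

0.5076 V

LSB = 6.6 V / 2^14 = 402.83 µV.
Code 0x4EC = 1260 decimal.
V_out = 0 + 1260 × 0.000402832 V = 0.507568 V.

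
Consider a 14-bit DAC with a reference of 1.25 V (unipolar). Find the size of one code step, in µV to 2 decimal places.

Full-scale span = 1.25 V.
LSB = 1.25 / 2^14 = 1.25 / 16384 = 7.62939e-05 V = 76.29 µV.

76.29 µV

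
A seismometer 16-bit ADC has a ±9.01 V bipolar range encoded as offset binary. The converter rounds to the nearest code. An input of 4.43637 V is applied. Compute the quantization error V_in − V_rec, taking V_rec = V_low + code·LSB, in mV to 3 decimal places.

One LSB is 18.02 V / 65536 = 274.96 µV.
(4.43637 − (−9.01))/0.000274963 = 48902.4031; round gives code 48902.
V_rec = (−9.01) + 48902·0.000274963 = 4.4362592 V.
V_in − V_rec = 0.000110845 V = 0.111 mV.

0.111 mV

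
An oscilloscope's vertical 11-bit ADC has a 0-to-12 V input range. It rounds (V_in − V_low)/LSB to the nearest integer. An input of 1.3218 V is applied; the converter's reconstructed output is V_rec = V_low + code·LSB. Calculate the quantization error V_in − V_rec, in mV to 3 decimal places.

Step size: 12 V ÷ 2^11 = 5.859 mV.
(1.3218 − 0)/0.00585938 = 225.5872; round gives code 226.
Reconstructed: 1.3242188 V.
Error = 1.3218 − 1.3242188 = -0.00241875 V = -2.419 mV.

-2.419 mV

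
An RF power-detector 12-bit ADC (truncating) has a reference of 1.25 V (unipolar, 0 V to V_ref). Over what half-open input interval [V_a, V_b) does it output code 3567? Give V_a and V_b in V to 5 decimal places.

[1.08856 V, 1.08887 V)

LSB = 1.25/2^12 = 305.18 µV.
V_a = V_low + 3567·LSB = 1.08856 V; V_b = V_low + 3568·LSB = 1.08887 V.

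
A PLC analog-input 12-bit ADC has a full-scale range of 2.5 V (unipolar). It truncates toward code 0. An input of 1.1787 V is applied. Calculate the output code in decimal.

With 4096 levels over 2.5 V, one step is 0.610 mV.
(V_in − V_low)/LSB = (1.1787 − 0) / 0.000610352 = 1931.182.
⌊·⌋(1931.182) = 1931.

code 1931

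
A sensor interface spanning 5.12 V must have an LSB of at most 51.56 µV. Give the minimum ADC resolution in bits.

Number of steps required ≥ 5.12 V / 51.56 µV = 99301.78.
Need 2^N ≥ 99301.78; 2^16 = 65536, 2^17 = 131072.
Minimum N = 17.

17 bits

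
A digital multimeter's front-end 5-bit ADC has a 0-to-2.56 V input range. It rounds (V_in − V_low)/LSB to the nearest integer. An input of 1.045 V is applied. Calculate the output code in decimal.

code 13

Full-scale span = 2.56 V; LSB = 2.56/2^5 = 80.000 mV.
(1.045 − 0) / 0.08 = 13.062 LSBs.
So the output code is 13.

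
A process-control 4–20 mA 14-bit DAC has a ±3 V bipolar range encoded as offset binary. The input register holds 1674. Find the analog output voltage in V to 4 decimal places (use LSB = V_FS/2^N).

-2.3870 V

LSB = 6 V / 2^14 = 366.21 µV.
V_out = (−3) + 1674 × 0.000366211 V = -2.38696 V.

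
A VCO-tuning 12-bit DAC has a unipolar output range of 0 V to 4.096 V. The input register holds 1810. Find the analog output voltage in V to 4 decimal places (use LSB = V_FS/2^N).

1.8100 V

LSB = 4.096 V / 2^12 = 1.000 mV.
V_out = 0 + 1810 × 0.001 V = 1.81 V.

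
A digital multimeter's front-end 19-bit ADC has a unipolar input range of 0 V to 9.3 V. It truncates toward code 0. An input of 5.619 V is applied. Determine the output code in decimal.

With 524288 levels over 9.3 V, one step is 17.74 µV.
(5.619 − 0) / 1.77383e-05 = 316771.427 LSBs.
⌊·⌋(316771.427) = 316771.

code 316771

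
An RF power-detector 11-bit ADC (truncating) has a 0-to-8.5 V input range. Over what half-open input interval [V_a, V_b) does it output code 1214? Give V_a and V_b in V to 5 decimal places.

LSB = 8.5/2^11 = 4.150 mV.
V_a = V_low + 1214·LSB = 5.03857 V; V_b = V_low + 1215·LSB = 5.04272 V.

[5.03857 V, 5.04272 V)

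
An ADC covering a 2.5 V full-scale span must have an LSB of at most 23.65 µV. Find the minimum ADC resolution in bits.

17 bits

Number of steps required ≥ 2.5 V / 23.65 µV = 105708.25.
Need 2^N ≥ 105708.25; 2^16 = 65536, 2^17 = 131072.
Minimum N = 17.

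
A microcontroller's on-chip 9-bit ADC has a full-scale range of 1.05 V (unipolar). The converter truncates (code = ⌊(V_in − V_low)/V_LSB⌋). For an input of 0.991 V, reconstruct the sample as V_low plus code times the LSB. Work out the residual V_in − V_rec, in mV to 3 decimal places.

One LSB is 1.05 V / 512 = 2.051 mV.
Scaled input = 483.2305 LSBs, so code = 483.
Reconstructed: 0.99052734 V.
V_in − V_rec = 0.000472656 V = 0.473 mV.

0.473 mV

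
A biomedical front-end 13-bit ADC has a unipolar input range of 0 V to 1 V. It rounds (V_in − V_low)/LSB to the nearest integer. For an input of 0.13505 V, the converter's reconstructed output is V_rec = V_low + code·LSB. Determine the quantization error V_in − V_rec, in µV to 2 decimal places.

LSB = 1/2^13 = 122.07 µV.
Scaled input = 1106.3296 LSBs, so code = 1106.
Reconstructed: 0.13500977 V.
V_in − V_rec = 4.02344e-05 V = 40.23 µV.

40.23 µV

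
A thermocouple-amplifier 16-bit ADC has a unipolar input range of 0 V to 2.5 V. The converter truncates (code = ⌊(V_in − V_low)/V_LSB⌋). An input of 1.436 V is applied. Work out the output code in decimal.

code 37643

LSB = 2.5 V / 65536 = 38.15 µV.
(V_in − V_low)/LSB = (1.436 − 0) / 3.8147e-05 = 37643.878.
So the output code is 37643.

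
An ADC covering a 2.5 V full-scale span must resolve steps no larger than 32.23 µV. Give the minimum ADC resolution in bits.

17 bits

Number of steps required ≥ 2.5 V / 32.23 µV = 77567.48.
Need 2^N ≥ 77567.48; 2^16 = 65536, 2^17 = 131072.
Minimum N = 17.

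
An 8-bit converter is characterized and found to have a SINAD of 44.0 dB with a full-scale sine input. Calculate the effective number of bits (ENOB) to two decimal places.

ENOB = (SINAD − 1.76) / 6.02 = (44.0 − 1.76)/6.02 = 7.017.

7.02 bits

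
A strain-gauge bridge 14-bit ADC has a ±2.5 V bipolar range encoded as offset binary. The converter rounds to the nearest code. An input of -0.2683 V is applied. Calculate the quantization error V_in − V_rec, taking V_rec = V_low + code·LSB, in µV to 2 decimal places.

Step size: 5 V ÷ 2^14 = 305.18 µV.
(V_in − V_low)/LSB = (-0.2683 − (−2.5))/0.000305176 = 7312.8346 → code 7313 (round).
V_rec = (−2.5) + 7313·0.000305176 = -0.26824951 V.
Error = -0.2683 − (−0.26824951) = -5.04883e-05 V = -50.49 µV.

-50.49 µV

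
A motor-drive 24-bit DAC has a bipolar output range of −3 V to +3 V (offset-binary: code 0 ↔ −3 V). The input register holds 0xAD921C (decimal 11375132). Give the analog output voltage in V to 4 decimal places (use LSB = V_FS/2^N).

LSB = 6 V / 2^24 = 0.36 µV.
Code 0xAD921C = 11375132 decimal.
V_out = (−3) + 11375132 × 3.57628e-07 V = 1.06806 V.

1.0681 V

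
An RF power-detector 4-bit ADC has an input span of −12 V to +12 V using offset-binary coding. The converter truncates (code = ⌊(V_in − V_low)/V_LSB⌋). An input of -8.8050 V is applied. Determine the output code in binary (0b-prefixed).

With 16 levels over 24 V, one step is 1.5000 V.
Input sits at 2.130 steps above V_low.
So the output code is 2.
In binary (0b-prefixed): 0b10.

code 0b10 (decimal 2)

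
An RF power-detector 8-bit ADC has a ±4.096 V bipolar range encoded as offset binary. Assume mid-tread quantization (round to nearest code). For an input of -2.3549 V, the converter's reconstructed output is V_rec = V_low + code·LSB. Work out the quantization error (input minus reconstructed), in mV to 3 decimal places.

One LSB is 8.192 V / 256 = 32.000 mV.
(-2.3549 − (−4.096))/0.032 = 54.4094; round gives code 54.
Reconstructed: -2.368 V.
V_in − V_rec = 0.0131 V = 13.100 mV.

13.100 mV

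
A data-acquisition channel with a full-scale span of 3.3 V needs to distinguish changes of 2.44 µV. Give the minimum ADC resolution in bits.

Number of steps required ≥ 3.3 V / 2.44 µV = 1352459.02.
Need 2^N ≥ 1352459.02; 2^20 = 1048576, 2^21 = 2097152.
Minimum N = 21.

21 bits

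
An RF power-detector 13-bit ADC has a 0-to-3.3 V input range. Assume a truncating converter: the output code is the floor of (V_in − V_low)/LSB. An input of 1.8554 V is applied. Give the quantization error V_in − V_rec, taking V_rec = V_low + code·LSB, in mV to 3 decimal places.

0.358 mV

LSB = 3.3/2^13 = 402.83 µV.
(V_in − V_low)/LSB = (1.8554 − 0)/0.000402832 = 4605.8899 → code 4605 (floor).
V_rec = 0 + 4605·0.000402832 = 1.8550415 V.
Error = 1.8554 − 1.8550415 = 0.000358496 V = 0.358 mV.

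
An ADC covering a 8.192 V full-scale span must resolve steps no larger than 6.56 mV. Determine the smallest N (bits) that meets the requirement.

Number of steps required ≥ 8.192 V / 6.56 mV = 1248.78.
Need 2^N ≥ 1248.78; 2^10 = 1024, 2^11 = 2048.
Minimum N = 11.

11 bits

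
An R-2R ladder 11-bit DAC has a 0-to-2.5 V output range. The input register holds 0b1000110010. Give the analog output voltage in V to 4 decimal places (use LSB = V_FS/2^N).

0.6860 V

LSB = 2.5 V / 2^11 = 1.221 mV.
Code 0b1000110010 = 562 decimal.
V_out = 0 + 562 × 0.0012207 V = 0.686035 V.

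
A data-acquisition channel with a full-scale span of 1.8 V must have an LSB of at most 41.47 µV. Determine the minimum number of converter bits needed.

16 bits

Number of steps required ≥ 1.8 V / 41.47 µV = 43404.87.
Need 2^N ≥ 43404.87; 2^15 = 32768, 2^16 = 65536.
Minimum N = 16.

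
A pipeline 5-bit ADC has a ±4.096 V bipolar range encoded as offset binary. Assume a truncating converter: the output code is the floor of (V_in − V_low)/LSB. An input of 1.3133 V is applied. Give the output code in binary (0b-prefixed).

With 32 levels over 8.192 V, one step is 256.000 mV.
Input sits at 21.130 steps above V_low.
⌊·⌋(21.130) = 21.
In binary (0b-prefixed): 0b10101.

code 0b10101 (decimal 21)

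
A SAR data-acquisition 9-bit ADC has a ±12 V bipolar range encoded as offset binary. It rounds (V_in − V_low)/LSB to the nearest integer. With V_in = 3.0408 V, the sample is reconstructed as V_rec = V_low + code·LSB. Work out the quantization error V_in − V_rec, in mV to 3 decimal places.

-6.075 mV

Step size: 24 V ÷ 2^9 = 46.875 mV.
(V_in − V_low)/LSB = (3.0408 − (−12))/0.046875 = 320.8704 → code 321 (round).
V_rec = (−12) + 321·0.046875 = 3.046875 V.
V_in − V_rec = -0.006075 V = -6.075 mV.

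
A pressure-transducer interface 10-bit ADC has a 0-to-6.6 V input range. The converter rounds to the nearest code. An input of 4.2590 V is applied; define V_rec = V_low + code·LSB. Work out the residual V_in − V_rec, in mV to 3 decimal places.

-1.352 mV

LSB = 6.6/2^10 = 6.445 mV.
(V_in − V_low)/LSB = (4.2590 − 0)/0.00644531 = 660.7903 → code 661 (round).
V_rec = 0 + 661·0.00644531 = 4.2603516 V.
Difference: -0.00135156 V → -1.352 mV.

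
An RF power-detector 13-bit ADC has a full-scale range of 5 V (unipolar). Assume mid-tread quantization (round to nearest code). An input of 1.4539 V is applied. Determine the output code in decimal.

With 8192 levels over 5 V, one step is 0.610 mV.
(1.4539 − 0) / 0.000610352 = 2382.070 LSBs.
round(2382.070) = 2382.

code 2382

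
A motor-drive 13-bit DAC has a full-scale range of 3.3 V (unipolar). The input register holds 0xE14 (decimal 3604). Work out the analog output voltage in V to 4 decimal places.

LSB = 3.3 V / 2^13 = 402.83 µV.
Code 0xE14 = 3604 decimal.
V_out = 0 + 3604 × 0.000402832 V = 1.45181 V.

1.4518 V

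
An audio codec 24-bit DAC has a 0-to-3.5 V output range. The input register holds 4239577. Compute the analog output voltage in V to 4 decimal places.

LSB = 3.5 V / 2^24 = 0.21 µV.
V_out = 0 + 4239577 × 2.08616e-07 V = 0.884445 V.

0.8844 V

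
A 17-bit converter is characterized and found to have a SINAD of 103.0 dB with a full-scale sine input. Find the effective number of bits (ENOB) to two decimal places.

ENOB = (SINAD − 1.76) / 6.02 = (103.0 − 1.76)/6.02 = 16.817.

16.82 bits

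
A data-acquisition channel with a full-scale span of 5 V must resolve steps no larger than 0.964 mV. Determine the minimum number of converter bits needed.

13 bits

Number of steps required ≥ 5 V / 0.964 mV = 5186.72.
Need 2^N ≥ 5186.72; 2^12 = 4096, 2^13 = 8192.
Minimum N = 13.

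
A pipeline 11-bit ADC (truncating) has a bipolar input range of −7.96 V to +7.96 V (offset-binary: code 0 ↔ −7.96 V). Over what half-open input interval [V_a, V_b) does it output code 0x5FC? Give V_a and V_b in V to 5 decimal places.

LSB = 15.92/2^11 = 7.773 mV.
Code 0x5FC = 1532 decimal.
V_a = V_low + 1532·LSB = 3.94891 V; V_b = V_low + 1533·LSB = 3.95668 V.

[3.94891 V, 3.95668 V)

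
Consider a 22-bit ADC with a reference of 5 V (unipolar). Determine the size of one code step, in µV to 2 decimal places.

1.19 µV

Full-scale span = 5 V.
LSB = 5 / 2^22 = 5 / 4194304 = 1.19209e-06 V = 1.19 µV.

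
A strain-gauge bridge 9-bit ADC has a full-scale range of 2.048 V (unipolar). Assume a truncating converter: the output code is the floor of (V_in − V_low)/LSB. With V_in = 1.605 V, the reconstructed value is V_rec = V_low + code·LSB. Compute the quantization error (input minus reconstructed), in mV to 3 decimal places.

One LSB is 2.048 V / 512 = 4.000 mV.
(1.605 − 0)/0.004 = 401.2500; ⌊·⌋ gives code 401.
V_rec = 0 + 401·0.004 = 1.604 V.
Error = 1.605 − 1.604 = 0.001 V = 1.000 mV.

1.000 mV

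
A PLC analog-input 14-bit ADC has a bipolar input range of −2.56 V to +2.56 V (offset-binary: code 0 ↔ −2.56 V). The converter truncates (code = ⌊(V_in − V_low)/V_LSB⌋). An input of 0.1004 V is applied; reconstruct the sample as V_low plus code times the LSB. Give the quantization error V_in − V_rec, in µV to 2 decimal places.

87.50 µV

One LSB is 5.12 V / 16384 = 312.50 µV.
(0.1004 − (−2.56))/0.0003125 = 8513.2800; ⌊·⌋ gives code 8513.
Code 8513 maps back to (−2.56) + 8513×0.0003125 V = 0.1003125 V.
Difference: 8.75e-05 V → 87.50 µV.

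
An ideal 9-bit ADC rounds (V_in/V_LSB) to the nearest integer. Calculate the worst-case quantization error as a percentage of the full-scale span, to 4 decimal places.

0.0977 %

Rounding → worst-case error = ½ LSB = V_FS/2^10, so 100/1024 = 0.0976562 % of full scale.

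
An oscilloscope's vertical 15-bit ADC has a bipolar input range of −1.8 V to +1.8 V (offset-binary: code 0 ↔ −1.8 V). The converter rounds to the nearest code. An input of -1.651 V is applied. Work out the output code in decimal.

code 1356

Full-scale span = 3.6 V; LSB = 3.6/2^15 = 109.86 µV.
(V_in − V_low)/LSB = (-1.651 − (−1.8)) / 0.000109863 = 1356.231.
So the output code is 1356.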